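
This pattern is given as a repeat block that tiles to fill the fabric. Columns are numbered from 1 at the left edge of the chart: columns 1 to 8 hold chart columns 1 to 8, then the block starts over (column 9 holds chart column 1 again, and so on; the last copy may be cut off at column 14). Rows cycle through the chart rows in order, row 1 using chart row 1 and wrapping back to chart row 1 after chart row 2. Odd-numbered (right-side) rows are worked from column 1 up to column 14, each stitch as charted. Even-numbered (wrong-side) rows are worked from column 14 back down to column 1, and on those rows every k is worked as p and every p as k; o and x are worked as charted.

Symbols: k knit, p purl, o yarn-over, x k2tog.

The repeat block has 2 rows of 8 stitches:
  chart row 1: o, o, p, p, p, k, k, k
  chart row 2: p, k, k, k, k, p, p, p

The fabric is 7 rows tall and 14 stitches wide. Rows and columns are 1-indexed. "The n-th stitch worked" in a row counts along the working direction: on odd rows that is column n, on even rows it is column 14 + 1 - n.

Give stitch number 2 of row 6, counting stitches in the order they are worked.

Stitch:
p

Derivation:
Row 6 uses chart row ((6-1) mod 2)+1 = 2. Row 6 is even, so WS.
Chart row 2 tiled across columns 1-14: p k k k k p p p p k k k k p
Wrong side: read the tiled row from column 14 down to 1 and exchange k with p (leave o, x).
Row 6 as worked: k p p p p k k k k p p p p k
The 2nd stitch worked is p.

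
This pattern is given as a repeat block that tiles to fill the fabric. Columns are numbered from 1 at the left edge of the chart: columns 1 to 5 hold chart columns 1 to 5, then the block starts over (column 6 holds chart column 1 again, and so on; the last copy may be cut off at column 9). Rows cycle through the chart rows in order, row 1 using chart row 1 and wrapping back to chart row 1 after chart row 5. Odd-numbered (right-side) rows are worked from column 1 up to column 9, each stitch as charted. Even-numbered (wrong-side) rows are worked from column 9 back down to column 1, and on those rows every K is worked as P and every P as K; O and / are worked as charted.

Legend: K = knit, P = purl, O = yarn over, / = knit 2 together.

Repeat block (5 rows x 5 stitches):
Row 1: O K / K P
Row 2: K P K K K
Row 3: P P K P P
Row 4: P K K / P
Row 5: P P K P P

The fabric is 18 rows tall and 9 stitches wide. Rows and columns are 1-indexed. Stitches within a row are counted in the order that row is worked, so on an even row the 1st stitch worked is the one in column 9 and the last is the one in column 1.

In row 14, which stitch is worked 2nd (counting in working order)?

For row 14: chart row = ((14-1) mod 5) + 1 = 4; this is a WS (even) row.
Chart row 4 tiled across columns 1-9: P K K / P P K K /
Wrong side: read the tiled row from column 9 down to 1 and exchange K with P (leave O, /).
Row 14 as worked: / P P K K / P P K
Counting 2 along the worked row gives P.

Result:
P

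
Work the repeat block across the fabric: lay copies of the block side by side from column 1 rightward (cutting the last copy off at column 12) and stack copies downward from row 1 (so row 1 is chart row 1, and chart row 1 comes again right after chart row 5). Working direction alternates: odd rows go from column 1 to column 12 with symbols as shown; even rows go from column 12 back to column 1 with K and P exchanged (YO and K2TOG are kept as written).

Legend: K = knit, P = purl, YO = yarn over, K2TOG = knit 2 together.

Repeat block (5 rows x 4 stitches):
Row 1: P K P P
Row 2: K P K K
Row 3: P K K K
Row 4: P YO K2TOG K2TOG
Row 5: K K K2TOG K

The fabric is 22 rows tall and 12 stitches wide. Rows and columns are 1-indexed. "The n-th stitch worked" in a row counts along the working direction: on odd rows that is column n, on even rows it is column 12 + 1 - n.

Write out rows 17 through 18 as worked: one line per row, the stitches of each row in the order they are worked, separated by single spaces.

== ROWS AS WORKED ==
K P K K K P K K K P K K
P P P K P P P K P P P K

Derivation:
Row 17: chart row 2, RS - tile across columns 1-12 and work as-is.
Row 18: chart row 3, WS - tiled (columns 1-12): P K K K P K K K P K K K; work from column 12 back to 1 with K<->P swapped.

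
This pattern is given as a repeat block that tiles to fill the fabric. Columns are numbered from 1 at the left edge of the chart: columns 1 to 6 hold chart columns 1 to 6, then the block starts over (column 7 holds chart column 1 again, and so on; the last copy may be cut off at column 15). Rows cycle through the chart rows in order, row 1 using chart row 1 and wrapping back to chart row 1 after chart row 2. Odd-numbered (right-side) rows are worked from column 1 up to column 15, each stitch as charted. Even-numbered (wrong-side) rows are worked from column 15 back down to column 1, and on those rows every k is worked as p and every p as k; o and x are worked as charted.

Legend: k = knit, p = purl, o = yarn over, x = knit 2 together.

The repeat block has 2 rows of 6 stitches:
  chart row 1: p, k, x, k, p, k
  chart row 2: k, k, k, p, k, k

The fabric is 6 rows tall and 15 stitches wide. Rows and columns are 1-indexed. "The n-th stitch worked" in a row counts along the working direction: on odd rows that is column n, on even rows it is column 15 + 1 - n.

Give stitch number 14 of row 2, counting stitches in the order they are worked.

Row 2: (2-1) mod 2 = 1, so use chart row 2. Even row -> WS.
Chart row 2 tiled across columns 1-15: k k k p k k k k k p k k k k k
WS: work from column 15 back to column 1 (reverse the tiled row), swapping k<->p (o and x unchanged).
Row 2 as worked: p p p p p k p p p p p k p p p
Counting 14 along the worked row gives p.

Stitch:
p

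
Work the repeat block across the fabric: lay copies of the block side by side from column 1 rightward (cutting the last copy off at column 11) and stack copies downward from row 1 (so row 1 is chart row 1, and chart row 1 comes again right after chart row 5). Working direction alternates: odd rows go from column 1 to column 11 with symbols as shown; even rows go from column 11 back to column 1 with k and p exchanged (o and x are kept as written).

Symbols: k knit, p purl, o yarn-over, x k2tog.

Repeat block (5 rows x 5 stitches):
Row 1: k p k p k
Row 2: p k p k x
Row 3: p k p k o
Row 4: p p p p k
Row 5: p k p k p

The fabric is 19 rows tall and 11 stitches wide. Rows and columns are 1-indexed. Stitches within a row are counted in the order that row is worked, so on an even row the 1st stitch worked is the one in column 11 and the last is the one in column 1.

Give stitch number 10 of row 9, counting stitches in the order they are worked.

Row 9 uses chart row ((9-1) mod 5)+1 = 4. Row 9 is odd, so RS.
Chart row 4 tiled across columns 1-11: p p p p k p p p p k p
RS: work column 1 to column 11, symbols as charted — the tiled row is the row as worked.
Counting 10 along the worked row gives k.

Stitch:
k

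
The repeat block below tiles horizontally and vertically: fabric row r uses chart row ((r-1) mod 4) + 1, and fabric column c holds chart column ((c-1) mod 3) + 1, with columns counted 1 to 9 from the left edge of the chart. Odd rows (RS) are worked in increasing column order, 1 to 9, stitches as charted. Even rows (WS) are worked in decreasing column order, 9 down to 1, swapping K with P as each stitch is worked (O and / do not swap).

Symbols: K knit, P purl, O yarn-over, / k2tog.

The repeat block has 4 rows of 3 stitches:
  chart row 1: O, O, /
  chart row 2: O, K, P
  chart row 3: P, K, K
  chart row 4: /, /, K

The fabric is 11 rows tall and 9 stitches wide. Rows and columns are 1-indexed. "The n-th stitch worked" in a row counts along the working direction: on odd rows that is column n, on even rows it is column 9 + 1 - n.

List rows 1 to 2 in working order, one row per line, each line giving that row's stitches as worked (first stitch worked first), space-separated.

Row 1: chart row 1, RS - tile across columns 1-9 and work as-is.
Row 2: chart row 2, WS - tiled (columns 1-9): O K P O K P O K P; work from column 9 back to 1 with K<->P swapped.

Rows as worked:
O O / O O / O O /
K P O K P O K P O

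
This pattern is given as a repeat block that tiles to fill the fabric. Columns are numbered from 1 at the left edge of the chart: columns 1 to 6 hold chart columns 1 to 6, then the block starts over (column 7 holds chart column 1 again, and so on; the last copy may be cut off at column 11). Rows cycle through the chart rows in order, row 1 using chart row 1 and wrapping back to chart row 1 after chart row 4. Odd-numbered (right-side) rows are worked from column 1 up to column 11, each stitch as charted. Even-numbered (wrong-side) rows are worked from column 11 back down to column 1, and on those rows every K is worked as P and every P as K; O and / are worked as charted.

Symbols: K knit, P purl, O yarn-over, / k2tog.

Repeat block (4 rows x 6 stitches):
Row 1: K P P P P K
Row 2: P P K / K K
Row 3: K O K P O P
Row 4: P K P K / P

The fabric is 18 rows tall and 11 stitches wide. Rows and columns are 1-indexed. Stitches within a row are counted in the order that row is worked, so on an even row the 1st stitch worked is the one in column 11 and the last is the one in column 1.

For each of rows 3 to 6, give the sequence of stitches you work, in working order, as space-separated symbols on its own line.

Result:
K O K P O P K O K P O
/ P K P K K / P K P K
K P P P P K K P P P P
P / P K K P P / P K K

Derivation:
Row 3: chart row 3, RS - tile across columns 1-11 and work as-is.
Row 4: chart row 4, WS - tiled (columns 1-11): P K P K / P P K P K /; work from column 11 back to 1 with K<->P swapped.
Row 5: chart row 1, RS - tile across columns 1-11 and work as-is.
Row 6: chart row 2, WS - tiled (columns 1-11): P P K / K K P P K / K; work from column 11 back to 1 with K<->P swapped.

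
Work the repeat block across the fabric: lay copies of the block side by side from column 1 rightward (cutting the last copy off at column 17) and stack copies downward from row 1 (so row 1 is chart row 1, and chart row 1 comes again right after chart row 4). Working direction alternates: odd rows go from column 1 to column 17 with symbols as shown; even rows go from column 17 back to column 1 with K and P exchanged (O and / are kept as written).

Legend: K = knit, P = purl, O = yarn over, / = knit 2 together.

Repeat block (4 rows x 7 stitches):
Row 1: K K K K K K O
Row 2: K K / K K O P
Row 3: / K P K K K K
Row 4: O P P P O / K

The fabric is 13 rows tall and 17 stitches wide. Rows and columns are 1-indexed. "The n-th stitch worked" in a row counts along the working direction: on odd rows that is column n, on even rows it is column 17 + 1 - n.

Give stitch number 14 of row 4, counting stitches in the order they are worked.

== STITCH ==
K

Derivation:
For row 4: chart row = ((4-1) mod 4) + 1 = 4; this is a WS (even) row.
Chart row 4 tiled across columns 1-17: O P P P O / K O P P P O / K O P P
WS: work from column 17 back to column 1 (reverse the tiled row), swapping K<->P (O and / unchanged).
Row 4 as worked: K K O P / O K K K O P / O K K K O
The 14th stitch worked is K.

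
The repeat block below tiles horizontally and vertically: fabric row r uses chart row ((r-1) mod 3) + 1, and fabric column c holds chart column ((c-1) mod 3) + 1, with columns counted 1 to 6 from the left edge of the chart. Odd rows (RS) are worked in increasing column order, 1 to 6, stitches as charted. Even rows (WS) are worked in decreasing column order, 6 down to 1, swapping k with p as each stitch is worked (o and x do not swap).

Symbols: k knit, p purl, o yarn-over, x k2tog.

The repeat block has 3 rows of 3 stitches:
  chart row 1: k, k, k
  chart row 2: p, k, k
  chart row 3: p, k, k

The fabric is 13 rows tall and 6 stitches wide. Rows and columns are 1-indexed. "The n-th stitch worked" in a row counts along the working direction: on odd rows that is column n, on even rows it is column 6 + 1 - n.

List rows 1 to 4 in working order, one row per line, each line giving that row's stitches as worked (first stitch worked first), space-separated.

Result:
k k k k k k
p p k p p k
p k k p k k
p p p p p p

Derivation:
Row 1: chart row 1, RS - tile across columns 1-6 and work as-is.
Row 2: chart row 2, WS - tiled (columns 1-6): p k k p k k; work from column 6 back to 1 with k<->p swapped.
Row 3: chart row 3, RS - tile across columns 1-6 and work as-is.
Row 4: chart row 1, WS - tiled (columns 1-6): k k k k k k; work from column 6 back to 1 with k<->p swapped.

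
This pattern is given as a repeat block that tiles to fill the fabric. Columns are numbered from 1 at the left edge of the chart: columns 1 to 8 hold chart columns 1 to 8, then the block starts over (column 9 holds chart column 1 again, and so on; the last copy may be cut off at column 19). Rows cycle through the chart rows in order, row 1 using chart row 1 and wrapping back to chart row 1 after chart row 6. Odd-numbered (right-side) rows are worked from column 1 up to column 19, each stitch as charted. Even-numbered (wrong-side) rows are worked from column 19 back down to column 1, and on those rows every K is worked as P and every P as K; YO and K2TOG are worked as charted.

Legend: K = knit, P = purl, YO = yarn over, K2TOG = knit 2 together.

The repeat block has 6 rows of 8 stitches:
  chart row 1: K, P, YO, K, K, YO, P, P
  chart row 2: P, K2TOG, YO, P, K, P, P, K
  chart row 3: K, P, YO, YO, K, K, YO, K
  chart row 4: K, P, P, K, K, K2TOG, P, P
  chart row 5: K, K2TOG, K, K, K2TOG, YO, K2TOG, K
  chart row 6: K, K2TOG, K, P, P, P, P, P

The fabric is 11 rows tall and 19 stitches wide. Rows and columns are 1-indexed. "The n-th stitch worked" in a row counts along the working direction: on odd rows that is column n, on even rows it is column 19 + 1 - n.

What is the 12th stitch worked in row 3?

Stitch:
YO

Derivation:
Row 3: (3-1) mod 6 = 2, so use chart row 3. Odd row -> RS.
Chart row 3 tiled across columns 1-19: K P YO YO K K YO K K P YO YO K K YO K K P YO
Right side: take the tiled row as-is (worked left to right from column 1).
Stitch 12 in working order -> YO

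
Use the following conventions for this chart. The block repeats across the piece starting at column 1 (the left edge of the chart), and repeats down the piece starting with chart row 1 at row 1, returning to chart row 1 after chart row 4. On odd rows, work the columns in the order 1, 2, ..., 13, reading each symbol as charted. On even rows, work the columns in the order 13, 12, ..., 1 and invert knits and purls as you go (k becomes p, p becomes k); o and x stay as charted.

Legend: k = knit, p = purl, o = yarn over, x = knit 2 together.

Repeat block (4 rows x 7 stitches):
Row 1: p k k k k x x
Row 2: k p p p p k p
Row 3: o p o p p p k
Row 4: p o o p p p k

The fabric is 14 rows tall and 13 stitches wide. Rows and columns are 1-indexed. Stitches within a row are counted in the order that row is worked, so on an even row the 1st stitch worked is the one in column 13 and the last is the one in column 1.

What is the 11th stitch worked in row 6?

Row 6: (6-1) mod 4 = 1, so use chart row 2. Even row -> WS.
Chart row 2 tiled across columns 1-13: k p p p p k p k p p p p k
WS: work from column 13 back to column 1 (reverse the tiled row), swapping k<->p (o and x unchanged).
Row 6 as worked: p k k k k p k p k k k k p
Counting 11 along the worked row gives k.

Result:
k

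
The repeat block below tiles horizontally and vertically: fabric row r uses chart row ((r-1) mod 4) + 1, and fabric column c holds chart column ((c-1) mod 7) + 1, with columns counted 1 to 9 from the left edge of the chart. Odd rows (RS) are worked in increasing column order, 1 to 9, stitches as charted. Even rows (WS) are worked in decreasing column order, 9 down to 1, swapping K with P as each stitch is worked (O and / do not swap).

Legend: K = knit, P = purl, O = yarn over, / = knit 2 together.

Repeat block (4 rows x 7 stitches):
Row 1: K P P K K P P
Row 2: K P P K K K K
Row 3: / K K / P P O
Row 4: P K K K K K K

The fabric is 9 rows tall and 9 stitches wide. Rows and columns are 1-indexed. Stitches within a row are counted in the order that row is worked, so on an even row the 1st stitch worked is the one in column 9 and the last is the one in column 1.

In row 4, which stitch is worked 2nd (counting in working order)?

Result:
K

Derivation:
Row 4 uses chart row ((4-1) mod 4)+1 = 4. Row 4 is even, so WS.
Chart row 4 tiled across columns 1-9: P K K K K K K P K
WS: work from column 9 back to column 1 (reverse the tiled row), swapping K<->P (O and / unchanged).
Row 4 as worked: P K P P P P P P K
The 2nd stitch worked is K.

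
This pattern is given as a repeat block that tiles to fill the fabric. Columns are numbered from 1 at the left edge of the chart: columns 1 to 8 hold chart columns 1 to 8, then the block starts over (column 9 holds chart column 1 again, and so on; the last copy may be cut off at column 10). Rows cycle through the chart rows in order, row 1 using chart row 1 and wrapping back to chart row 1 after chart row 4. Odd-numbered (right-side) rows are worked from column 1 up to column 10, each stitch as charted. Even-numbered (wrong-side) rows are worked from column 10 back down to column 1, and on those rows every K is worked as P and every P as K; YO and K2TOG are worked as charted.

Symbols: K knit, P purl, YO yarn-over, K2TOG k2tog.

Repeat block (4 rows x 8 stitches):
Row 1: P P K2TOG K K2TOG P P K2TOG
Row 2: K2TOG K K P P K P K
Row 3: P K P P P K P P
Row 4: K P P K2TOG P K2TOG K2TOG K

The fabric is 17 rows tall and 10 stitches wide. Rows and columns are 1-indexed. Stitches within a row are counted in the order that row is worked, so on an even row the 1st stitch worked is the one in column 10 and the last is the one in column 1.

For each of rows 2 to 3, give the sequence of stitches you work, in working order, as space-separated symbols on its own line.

Result:
P K2TOG P K P K K P P K2TOG
P K P P P K P P P K

Derivation:
Row 2: chart row 2, WS - tiled (columns 1-10): K2TOG K K P P K P K K2TOG K; work from column 10 back to 1 with K<->P swapped.
Row 3: chart row 3, RS - tile across columns 1-10 and work as-is.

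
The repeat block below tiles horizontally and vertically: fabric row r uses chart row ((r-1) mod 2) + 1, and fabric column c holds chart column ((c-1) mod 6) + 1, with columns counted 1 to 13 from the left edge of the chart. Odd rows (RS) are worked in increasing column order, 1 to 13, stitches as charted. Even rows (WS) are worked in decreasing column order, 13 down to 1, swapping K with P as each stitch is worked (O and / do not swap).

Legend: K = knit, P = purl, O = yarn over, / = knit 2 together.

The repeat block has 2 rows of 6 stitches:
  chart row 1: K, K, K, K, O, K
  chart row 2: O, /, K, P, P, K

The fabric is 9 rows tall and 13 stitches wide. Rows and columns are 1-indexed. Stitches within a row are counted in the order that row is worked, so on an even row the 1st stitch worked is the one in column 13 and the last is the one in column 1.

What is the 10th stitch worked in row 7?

Result:
K

Derivation:
For row 7: chart row = ((7-1) mod 2) + 1 = 1; this is a RS (odd) row.
Chart row 1 tiled across columns 1-13: K K K K O K K K K K O K K
RS: work column 1 to column 13, symbols as charted — the tiled row is the row as worked.
Counting 10 along the worked row gives K.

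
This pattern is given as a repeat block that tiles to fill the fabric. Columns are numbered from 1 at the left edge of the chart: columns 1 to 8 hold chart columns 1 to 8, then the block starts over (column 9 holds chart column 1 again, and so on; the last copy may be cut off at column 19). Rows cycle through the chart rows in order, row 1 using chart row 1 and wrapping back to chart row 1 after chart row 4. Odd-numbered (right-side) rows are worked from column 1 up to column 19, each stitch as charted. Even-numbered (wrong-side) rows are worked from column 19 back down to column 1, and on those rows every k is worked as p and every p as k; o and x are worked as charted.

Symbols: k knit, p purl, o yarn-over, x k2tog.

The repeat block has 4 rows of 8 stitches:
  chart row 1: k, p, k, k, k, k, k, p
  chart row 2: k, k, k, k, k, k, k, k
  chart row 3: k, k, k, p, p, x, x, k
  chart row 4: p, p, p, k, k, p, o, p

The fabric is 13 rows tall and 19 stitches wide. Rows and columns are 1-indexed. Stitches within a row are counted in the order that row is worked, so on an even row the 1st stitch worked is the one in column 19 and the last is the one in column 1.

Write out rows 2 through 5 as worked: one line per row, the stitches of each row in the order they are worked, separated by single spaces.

== ROWS AS WORKED ==
p p p p p p p p p p p p p p p p p p p
k k k p p x x k k k k p p x x k k k k
k k k k o k p p k k k k o k p p k k k
k p k k k k k p k p k k k k k p k p k

Derivation:
Row 2: chart row 2, WS - tiled (columns 1-19): k k k k k k k k k k k k k k k k k k k; work from column 19 back to 1 with k<->p swapped.
Row 3: chart row 3, RS - tile across columns 1-19 and work as-is.
Row 4: chart row 4, WS - tiled (columns 1-19): p p p k k p o p p p p k k p o p p p p; work from column 19 back to 1 with k<->p swapped.
Row 5: chart row 1, RS - tile across columns 1-19 and work as-is.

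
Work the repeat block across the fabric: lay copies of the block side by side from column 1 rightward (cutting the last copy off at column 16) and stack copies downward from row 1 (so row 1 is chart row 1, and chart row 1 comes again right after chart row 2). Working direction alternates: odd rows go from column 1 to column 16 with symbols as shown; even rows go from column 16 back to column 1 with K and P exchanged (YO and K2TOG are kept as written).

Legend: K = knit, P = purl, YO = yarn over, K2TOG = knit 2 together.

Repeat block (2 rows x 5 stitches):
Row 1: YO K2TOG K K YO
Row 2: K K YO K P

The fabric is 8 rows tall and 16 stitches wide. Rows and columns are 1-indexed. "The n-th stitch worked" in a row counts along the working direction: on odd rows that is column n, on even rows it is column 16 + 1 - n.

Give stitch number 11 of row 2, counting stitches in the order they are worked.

Row 2: (2-1) mod 2 = 1, so use chart row 2. Even row -> WS.
Chart row 2 tiled across columns 1-16: K K YO K P K K YO K P K K YO K P K
WS row: flip the tiled sequence (start at column 16) and apply K<->P; YO and K2TOG stay.
Row 2 as worked: P K P YO P P K P YO P P K P YO P P
The 11th stitch worked is P.

Stitch:
P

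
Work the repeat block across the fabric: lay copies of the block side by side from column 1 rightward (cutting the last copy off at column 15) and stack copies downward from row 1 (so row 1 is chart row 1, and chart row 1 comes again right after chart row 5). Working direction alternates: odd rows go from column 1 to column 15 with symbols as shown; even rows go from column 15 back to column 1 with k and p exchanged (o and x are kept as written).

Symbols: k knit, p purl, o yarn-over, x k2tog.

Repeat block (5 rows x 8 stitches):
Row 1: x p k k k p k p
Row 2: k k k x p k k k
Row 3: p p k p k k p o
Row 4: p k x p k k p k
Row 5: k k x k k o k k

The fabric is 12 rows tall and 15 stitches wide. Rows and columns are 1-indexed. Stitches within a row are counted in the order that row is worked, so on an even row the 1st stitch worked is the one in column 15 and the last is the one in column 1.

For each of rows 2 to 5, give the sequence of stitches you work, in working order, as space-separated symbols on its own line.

Row 2: chart row 2, WS - tiled (columns 1-15): k k k x p k k k k k k x p k k; work from column 15 back to 1 with k<->p swapped.
Row 3: chart row 3, RS - tile across columns 1-15 and work as-is.
Row 4: chart row 4, WS - tiled (columns 1-15): p k x p k k p k p k x p k k p; work from column 15 back to 1 with k<->p swapped.
Row 5: chart row 5, RS - tile across columns 1-15 and work as-is.

Result:
p p k x p p p p p p k x p p p
p p k p k k p o p p k p k k p
k p p k x p k p k p p k x p k
k k x k k o k k k k x k k o k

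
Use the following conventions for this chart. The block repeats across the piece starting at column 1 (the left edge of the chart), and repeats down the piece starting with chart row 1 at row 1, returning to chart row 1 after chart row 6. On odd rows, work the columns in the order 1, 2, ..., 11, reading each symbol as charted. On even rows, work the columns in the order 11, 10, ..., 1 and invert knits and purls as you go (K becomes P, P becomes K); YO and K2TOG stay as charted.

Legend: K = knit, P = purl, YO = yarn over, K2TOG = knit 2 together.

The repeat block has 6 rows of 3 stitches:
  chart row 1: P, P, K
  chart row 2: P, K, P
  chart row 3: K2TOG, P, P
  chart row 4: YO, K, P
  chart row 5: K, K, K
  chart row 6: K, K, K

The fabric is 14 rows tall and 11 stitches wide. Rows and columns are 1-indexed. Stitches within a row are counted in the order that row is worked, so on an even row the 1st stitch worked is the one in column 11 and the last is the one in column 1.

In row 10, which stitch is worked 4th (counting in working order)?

== STITCH ==
P

Derivation:
Row 10: (10-1) mod 6 = 3, so use chart row 4. Even row -> WS.
Chart row 4 tiled across columns 1-11: YO K P YO K P YO K P YO K
Wrong side: read the tiled row from column 11 down to 1 and exchange K with P (leave YO, K2TOG).
Row 10 as worked: P YO K P YO K P YO K P YO
The 4th stitch worked is P.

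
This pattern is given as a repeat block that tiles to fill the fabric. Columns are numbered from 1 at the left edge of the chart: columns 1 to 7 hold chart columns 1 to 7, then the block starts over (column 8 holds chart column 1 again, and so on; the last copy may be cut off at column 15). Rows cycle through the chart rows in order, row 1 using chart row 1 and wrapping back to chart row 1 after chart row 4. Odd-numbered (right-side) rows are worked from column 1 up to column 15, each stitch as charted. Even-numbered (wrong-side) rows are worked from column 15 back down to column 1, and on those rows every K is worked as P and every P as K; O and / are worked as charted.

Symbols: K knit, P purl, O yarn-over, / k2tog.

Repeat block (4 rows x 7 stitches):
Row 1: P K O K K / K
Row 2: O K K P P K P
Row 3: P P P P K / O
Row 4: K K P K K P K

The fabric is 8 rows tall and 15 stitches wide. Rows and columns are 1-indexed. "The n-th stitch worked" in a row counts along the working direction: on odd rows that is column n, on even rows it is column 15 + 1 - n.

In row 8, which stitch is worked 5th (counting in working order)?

Row 8: (8-1) mod 4 = 3, so use chart row 4. Even row -> WS.
Chart row 4 tiled across columns 1-15: K K P K K P K K K P K K P K K
Wrong side: read the tiled row from column 15 down to 1 and exchange K with P (leave O, /).
Row 8 as worked: P P K P P K P P P K P P K P P
Stitch 5 in working order -> P

Result:
P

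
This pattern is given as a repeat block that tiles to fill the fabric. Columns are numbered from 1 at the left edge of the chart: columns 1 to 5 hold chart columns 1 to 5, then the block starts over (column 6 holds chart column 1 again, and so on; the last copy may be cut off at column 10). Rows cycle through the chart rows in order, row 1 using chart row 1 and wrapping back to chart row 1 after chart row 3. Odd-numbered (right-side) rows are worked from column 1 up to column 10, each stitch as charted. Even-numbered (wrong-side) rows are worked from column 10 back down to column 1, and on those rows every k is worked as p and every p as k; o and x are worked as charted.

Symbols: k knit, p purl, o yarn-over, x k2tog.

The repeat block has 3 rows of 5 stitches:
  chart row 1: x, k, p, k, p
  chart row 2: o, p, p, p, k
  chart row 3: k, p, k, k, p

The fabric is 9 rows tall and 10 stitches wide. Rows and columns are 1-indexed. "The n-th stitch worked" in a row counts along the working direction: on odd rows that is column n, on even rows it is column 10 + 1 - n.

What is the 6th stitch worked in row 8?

Stitch:
p

Derivation:
Row 8: (8-1) mod 3 = 1, so use chart row 2. Even row -> WS.
Chart row 2 tiled across columns 1-10: o p p p k o p p p k
WS row: flip the tiled sequence (start at column 10) and apply k<->p; o and x stay.
Row 8 as worked: p k k k o p k k k o
Stitch 6 in working order -> p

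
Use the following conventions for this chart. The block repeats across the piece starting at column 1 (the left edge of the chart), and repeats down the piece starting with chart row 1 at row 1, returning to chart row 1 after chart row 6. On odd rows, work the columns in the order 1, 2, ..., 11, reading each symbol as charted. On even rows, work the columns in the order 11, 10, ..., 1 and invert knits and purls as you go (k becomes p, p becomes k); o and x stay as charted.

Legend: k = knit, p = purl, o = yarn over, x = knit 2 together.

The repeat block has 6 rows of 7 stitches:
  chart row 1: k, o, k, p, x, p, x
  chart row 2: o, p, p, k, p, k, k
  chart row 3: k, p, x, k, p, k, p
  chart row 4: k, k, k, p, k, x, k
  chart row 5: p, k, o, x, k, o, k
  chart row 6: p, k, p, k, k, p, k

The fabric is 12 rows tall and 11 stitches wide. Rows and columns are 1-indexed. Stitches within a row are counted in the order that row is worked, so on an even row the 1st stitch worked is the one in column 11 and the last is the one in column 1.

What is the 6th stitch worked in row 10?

== STITCH ==
x

Derivation:
Row 10: (10-1) mod 6 = 3, so use chart row 4. Even row -> WS.
Chart row 4 tiled across columns 1-11: k k k p k x k k k k p
WS: work from column 11 back to column 1 (reverse the tiled row), swapping k<->p (o and x unchanged).
Row 10 as worked: k p p p p x p k p p p
The 6th stitch worked is x.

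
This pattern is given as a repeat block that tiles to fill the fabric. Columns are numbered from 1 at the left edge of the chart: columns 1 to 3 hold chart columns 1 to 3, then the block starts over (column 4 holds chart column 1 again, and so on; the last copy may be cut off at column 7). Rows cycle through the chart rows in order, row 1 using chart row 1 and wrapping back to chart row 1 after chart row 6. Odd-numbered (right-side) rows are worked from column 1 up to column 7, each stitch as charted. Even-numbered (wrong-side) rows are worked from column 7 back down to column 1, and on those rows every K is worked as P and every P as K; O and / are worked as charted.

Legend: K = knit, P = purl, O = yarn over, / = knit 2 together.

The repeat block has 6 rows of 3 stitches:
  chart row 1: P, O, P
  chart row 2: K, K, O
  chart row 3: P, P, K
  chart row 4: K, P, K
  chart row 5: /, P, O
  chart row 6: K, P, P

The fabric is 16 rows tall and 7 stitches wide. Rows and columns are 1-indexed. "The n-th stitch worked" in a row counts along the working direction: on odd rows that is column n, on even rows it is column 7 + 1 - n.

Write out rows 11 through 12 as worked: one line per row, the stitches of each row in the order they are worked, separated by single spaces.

Row 11: chart row 5, RS - tile across columns 1-7 and work as-is.
Row 12: chart row 6, WS - tiled (columns 1-7): K P P K P P K; work from column 7 back to 1 with K<->P swapped.

Rows as worked:
/ P O / P O /
P K K P K K P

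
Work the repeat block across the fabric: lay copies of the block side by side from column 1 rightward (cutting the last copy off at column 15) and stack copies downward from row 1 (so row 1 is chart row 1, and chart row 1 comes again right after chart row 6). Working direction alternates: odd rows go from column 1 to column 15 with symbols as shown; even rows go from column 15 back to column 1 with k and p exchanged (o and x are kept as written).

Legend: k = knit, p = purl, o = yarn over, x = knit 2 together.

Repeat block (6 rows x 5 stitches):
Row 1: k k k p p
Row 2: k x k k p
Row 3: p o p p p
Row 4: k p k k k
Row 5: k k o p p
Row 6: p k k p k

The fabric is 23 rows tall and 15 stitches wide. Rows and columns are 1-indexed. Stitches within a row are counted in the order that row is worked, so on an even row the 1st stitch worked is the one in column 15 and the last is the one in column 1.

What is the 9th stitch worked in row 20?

Row 20 uses chart row ((20-1) mod 6)+1 = 2. Row 20 is even, so WS.
Chart row 2 tiled across columns 1-15: k x k k p k x k k p k x k k p
Wrong side: read the tiled row from column 15 down to 1 and exchange k with p (leave o, x).
Row 20 as worked: k p p x p k p p x p k p p x p
Stitch 9 in working order -> x

Result:
x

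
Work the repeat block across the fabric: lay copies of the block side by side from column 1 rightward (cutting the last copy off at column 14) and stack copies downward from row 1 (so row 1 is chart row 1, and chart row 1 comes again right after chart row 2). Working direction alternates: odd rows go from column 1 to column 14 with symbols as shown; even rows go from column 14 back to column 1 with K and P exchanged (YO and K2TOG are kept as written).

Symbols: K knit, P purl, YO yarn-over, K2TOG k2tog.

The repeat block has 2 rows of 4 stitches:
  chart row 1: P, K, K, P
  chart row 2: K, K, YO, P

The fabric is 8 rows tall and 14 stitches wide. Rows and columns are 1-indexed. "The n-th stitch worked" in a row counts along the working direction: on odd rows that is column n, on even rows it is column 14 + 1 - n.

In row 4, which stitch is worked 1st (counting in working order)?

== STITCH ==
P

Derivation:
Row 4: (4-1) mod 2 = 1, so use chart row 2. Even row -> WS.
Chart row 2 tiled across columns 1-14: K K YO P K K YO P K K YO P K K
WS row: flip the tiled sequence (start at column 14) and apply K<->P; YO and K2TOG stay.
Row 4 as worked: P P K YO P P K YO P P K YO P P
Stitch 1 in working order -> P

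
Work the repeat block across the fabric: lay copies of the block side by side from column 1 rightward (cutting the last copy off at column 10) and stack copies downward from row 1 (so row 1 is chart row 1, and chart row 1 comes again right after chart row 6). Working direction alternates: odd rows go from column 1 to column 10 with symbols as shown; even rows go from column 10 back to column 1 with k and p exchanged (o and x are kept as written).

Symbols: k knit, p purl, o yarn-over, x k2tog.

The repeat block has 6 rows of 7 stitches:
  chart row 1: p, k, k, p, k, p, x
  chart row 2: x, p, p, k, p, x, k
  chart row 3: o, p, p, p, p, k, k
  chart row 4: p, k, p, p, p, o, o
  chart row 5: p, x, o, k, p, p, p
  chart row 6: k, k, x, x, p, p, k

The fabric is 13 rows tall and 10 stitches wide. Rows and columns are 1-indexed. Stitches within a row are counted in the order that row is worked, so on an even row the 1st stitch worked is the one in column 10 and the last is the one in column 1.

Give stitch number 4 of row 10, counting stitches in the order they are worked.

Result:
o

Derivation:
For row 10: chart row = ((10-1) mod 6) + 1 = 4; this is a WS (even) row.
Chart row 4 tiled across columns 1-10: p k p p p o o p k p
Wrong side: read the tiled row from column 10 down to 1 and exchange k with p (leave o, x).
Row 10 as worked: k p k o o k k k p k
Stitch 4 in working order -> o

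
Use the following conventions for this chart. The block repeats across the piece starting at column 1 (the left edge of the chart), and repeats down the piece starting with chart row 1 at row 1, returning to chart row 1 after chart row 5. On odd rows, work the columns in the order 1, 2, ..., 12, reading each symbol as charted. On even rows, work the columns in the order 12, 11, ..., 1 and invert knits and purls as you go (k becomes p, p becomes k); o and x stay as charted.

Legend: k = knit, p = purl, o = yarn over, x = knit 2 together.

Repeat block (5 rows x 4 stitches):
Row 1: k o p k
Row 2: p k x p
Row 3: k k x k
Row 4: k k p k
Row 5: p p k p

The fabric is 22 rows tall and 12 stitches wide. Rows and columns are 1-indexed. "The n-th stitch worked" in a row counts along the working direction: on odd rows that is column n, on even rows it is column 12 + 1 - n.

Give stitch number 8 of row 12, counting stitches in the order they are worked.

Row 12: (12-1) mod 5 = 1, so use chart row 2. Even row -> WS.
Chart row 2 tiled across columns 1-12: p k x p p k x p p k x p
WS row: flip the tiled sequence (start at column 12) and apply k<->p; o and x stay.
Row 12 as worked: k x p k k x p k k x p k
The 8th stitch worked is k.

Result:
k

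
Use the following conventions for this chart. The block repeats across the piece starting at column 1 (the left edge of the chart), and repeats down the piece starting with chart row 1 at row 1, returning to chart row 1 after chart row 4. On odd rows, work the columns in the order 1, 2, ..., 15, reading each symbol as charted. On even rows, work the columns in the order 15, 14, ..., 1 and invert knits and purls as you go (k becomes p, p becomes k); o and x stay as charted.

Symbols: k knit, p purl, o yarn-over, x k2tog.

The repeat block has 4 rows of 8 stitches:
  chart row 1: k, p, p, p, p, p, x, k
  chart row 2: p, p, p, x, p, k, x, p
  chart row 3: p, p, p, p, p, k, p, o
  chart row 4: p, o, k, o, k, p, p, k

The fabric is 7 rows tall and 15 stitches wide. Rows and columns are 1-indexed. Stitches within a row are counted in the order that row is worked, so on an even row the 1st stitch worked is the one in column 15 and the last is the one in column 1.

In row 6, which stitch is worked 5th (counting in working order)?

For row 6: chart row = ((6-1) mod 4) + 1 = 2; this is a WS (even) row.
Chart row 2 tiled across columns 1-15: p p p x p k x p p p p x p k x
WS row: flip the tiled sequence (start at column 15) and apply k<->p; o and x stay.
Row 6 as worked: x p k x k k k k x p k x k k k
Counting 5 along the worked row gives k.

Result:
k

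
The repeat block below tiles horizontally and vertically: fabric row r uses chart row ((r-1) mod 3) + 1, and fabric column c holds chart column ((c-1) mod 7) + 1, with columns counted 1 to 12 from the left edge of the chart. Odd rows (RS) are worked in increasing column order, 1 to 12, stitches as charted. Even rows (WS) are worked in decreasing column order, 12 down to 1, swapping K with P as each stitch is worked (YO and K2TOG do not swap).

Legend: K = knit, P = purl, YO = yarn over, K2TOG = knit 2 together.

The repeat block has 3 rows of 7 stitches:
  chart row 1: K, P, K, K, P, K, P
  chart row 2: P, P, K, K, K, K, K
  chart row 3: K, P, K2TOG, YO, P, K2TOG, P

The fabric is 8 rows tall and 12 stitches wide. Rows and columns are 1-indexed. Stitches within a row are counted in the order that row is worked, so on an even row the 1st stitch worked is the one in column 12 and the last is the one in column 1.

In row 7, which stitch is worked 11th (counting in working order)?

Result:
K

Derivation:
Row 7: (7-1) mod 3 = 0, so use chart row 1. Odd row -> RS.
Chart row 1 tiled across columns 1-12: K P K K P K P K P K K P
RS: work column 1 to column 12, symbols as charted — the tiled row is the row as worked.
Stitch 11 in working order -> K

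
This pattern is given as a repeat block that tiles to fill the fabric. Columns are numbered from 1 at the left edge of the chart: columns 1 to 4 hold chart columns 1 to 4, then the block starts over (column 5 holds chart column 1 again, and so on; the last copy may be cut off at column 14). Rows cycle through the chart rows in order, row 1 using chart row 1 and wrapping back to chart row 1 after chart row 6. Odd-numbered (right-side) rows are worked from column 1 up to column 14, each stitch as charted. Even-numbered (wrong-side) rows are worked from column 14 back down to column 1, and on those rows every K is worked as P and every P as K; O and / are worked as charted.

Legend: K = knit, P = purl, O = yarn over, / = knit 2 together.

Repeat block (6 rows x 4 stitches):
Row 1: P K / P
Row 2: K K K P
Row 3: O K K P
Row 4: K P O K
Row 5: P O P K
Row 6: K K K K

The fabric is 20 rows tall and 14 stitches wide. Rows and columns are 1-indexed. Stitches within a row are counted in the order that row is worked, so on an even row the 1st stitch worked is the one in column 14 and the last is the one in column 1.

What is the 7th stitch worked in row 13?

== STITCH ==
/

Derivation:
For row 13: chart row = ((13-1) mod 6) + 1 = 1; this is a RS (odd) row.
Chart row 1 tiled across columns 1-14: P K / P P K / P P K / P P K
RS: work column 1 to column 14, symbols as charted — the tiled row is the row as worked.
The 7th stitch worked is /.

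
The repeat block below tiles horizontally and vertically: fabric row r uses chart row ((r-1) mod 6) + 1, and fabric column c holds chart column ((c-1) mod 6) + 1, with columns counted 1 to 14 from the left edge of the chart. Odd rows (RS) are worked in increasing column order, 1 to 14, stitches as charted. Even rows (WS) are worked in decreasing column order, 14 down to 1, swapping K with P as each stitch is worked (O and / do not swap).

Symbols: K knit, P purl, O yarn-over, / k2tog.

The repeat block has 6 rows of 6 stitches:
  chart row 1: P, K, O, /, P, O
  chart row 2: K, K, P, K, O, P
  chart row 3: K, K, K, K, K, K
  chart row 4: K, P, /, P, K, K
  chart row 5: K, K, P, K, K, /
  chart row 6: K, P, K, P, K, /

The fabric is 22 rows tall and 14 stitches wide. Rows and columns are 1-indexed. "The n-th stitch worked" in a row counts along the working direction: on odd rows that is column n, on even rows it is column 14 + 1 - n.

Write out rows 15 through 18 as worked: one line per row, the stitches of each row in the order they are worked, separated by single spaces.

== ROWS AS WORKED ==
K K K K K K K K K K K K K K
K P P P K / K P P P K / K P
K K P K K / K K P K K / K K
K P / P K P K P / P K P K P

Derivation:
Row 15: chart row 3, RS - tile across columns 1-14 and work as-is.
Row 16: chart row 4, WS - tiled (columns 1-14): K P / P K K K P / P K K K P; work from column 14 back to 1 with K<->P swapped.
Row 17: chart row 5, RS - tile across columns 1-14 and work as-is.
Row 18: chart row 6, WS - tiled (columns 1-14): K P K P K / K P K P K / K P; work from column 14 back to 1 with K<->P swapped.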